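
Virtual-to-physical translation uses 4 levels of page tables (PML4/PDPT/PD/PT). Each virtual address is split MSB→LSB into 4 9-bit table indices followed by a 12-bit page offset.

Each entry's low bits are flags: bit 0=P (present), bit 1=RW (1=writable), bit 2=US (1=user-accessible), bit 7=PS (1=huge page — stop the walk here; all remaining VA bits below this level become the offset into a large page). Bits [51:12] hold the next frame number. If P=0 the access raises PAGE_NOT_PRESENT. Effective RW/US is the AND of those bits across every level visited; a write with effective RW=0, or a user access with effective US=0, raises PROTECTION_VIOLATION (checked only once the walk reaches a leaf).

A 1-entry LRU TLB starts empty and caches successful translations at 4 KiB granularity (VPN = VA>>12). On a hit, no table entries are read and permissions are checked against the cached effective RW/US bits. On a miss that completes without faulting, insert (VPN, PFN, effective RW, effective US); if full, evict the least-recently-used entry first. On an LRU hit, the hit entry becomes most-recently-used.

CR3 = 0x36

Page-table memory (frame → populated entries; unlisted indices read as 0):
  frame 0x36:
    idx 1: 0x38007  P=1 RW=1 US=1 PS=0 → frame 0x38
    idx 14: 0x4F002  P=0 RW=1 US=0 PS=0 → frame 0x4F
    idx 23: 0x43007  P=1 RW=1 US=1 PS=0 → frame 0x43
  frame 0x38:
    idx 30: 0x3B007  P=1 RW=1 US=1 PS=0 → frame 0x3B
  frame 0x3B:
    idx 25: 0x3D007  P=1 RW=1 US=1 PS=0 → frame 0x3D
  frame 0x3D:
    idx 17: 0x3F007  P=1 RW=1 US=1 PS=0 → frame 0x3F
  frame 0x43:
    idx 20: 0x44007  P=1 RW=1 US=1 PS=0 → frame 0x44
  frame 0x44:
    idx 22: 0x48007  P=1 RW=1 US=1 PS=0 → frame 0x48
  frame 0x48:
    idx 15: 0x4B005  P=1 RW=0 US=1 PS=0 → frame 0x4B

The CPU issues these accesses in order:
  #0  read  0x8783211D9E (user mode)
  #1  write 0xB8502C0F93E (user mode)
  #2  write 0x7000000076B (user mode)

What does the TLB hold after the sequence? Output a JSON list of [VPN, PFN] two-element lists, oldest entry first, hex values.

Trace:
#0 VA=0x8783211D9E (r,user):
  lvl0: tbl 0x36, slot 1 ⇒ 0x38007 (P1/RW1/US1/PS0)
  lvl1: tbl 0x38, slot 30 ⇒ 0x3B007 (P1/RW1/US1/PS0)
  lvl2: tbl 0x3B, slot 25 ⇒ 0x3D007 (P1/RW1/US1/PS0)
  lvl3: tbl 0x3D, slot 17 ⇒ 0x3F007 (P1/RW1/US1/PS0)
  ⇒ phys 0x3FD9E  [4 reads]
#1 VA=0xB8502C0F93E (w,user):
  lvl0: tbl 0x36, slot 23 ⇒ 0x43007 (P1/RW1/US1/PS0)
  lvl1: tbl 0x43, slot 20 ⇒ 0x44007 (P1/RW1/US1/PS0)
  lvl2: tbl 0x44, slot 22 ⇒ 0x48007 (P1/RW1/US1/PS0)
  lvl3: tbl 0x48, slot 15 ⇒ 0x4B005 (P1/RW0/US1/PS0)
  ✗ PROTECTION_VIOLATION  [4 reads]
#2 VA=0x7000000076B (w,user):
  lvl0: tbl 0x36, slot 14 ⇒ 0x4F002 (P0/RW1/US0/PS0)
  ✗ PAGE_NOT_PRESENT  [1 reads]

TLB: [["0x8783211", "0x3F"]]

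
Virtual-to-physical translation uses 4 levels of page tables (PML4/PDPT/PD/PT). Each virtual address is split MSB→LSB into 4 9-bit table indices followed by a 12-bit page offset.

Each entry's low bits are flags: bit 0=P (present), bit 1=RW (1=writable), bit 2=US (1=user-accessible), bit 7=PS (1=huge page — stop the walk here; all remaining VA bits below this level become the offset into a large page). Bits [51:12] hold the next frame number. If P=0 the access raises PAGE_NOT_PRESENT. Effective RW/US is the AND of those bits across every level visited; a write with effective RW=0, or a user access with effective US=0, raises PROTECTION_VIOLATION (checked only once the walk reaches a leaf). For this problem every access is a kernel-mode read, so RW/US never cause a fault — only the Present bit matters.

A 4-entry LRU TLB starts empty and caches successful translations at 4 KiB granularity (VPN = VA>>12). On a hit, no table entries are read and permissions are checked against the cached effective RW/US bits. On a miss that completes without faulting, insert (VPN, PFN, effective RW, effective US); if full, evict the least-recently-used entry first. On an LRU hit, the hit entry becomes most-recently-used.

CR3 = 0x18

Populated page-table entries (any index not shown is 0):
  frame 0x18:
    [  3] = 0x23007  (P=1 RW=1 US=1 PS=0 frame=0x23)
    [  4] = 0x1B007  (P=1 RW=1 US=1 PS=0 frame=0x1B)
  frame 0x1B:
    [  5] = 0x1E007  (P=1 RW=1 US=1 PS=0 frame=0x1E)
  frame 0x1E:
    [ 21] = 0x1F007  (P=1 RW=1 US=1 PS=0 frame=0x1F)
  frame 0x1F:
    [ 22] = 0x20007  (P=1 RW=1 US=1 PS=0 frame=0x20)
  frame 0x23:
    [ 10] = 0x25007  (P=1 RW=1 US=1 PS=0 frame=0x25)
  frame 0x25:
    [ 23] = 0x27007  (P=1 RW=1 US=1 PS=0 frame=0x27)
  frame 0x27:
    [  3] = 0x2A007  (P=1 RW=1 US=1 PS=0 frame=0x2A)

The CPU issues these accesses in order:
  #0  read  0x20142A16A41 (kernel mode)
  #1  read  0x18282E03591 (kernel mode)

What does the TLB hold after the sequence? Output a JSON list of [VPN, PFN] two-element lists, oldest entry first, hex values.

Per-access translation:
#0 VA=0x20142A16A41 (r,kernel):
  L0: frame=0x18 idx=4 entry=0x1B007 [P=1 RW=1 US=1 PS=0]
  L1: frame=0x1B idx=5 entry=0x1E007 [P=1 RW=1 US=1 PS=0]
  L2: frame=0x1E idx=21 entry=0x1F007 [P=1 RW=1 US=1 PS=0]
  L3: frame=0x1F idx=22 entry=0x20007 [P=1 RW=1 US=1 PS=0]
  ✓ 0x20A41  — 4 lookups
#1 VA=0x18282E03591 (r,kernel):
  L0: frame=0x18 idx=3 entry=0x23007 [P=1 RW=1 US=1 PS=0]
  L1: frame=0x23 idx=10 entry=0x25007 [P=1 RW=1 US=1 PS=0]
  L2: frame=0x25 idx=23 entry=0x27007 [P=1 RW=1 US=1 PS=0]
  L3: frame=0x27 idx=3 entry=0x2A007 [P=1 RW=1 US=1 PS=0]
  ✓ 0x2A591  — 4 lookups

TLB: [["0x20142A16", "0x20"], ["0x18282E03", "0x2A"]]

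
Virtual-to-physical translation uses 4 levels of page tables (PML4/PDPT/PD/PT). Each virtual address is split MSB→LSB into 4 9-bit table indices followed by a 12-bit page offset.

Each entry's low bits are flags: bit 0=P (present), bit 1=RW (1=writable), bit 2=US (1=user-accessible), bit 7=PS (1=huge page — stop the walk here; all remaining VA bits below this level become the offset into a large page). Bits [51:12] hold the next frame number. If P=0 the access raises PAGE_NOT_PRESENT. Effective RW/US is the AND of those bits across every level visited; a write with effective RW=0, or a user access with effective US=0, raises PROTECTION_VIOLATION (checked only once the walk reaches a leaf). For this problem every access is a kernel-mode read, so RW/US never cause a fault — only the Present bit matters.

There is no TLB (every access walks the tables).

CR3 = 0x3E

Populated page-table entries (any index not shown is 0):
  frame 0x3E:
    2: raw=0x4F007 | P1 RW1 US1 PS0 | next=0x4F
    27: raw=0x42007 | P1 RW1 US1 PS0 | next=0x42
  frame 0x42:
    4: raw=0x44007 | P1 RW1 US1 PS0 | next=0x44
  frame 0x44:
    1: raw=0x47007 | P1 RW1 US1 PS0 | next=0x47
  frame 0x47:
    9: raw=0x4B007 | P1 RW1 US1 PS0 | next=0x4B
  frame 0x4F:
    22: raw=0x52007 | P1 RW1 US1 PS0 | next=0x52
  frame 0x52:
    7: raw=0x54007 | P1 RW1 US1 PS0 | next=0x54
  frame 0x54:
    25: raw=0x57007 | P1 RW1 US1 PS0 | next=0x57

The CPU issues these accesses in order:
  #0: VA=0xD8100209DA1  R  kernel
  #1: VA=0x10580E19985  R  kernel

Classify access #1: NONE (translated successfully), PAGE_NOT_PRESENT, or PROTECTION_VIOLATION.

Trace:
#0 VA=0xD8100209DA1 (r,kernel):
  L0 @0x3E[27] → 0x42007  P=1,RW=1,US=1,PS=0
  L1 @0x42[4] → 0x44007  P=1,RW=1,US=1,PS=0
  L2 @0x44[1] → 0x47007  P=1,RW=1,US=1,PS=0
  L3 @0x47[9] → 0x4B007  P=1,RW=1,US=1,PS=0
  ⇒ phys 0x4BDA1  [4 reads]
#1 VA=0x10580E19985 (r,kernel):
  L0 @0x3E[2] → 0x4F007  P=1,RW=1,US=1,PS=0
  L1 @0x4F[22] → 0x52007  P=1,RW=1,US=1,PS=0
  L2 @0x52[7] → 0x54007  P=1,RW=1,US=1,PS=0
  L3 @0x54[25] → 0x57007  P=1,RW=1,US=1,PS=0
  ⇒ phys 0x57985  [4 reads]

Access #1 fault: NONE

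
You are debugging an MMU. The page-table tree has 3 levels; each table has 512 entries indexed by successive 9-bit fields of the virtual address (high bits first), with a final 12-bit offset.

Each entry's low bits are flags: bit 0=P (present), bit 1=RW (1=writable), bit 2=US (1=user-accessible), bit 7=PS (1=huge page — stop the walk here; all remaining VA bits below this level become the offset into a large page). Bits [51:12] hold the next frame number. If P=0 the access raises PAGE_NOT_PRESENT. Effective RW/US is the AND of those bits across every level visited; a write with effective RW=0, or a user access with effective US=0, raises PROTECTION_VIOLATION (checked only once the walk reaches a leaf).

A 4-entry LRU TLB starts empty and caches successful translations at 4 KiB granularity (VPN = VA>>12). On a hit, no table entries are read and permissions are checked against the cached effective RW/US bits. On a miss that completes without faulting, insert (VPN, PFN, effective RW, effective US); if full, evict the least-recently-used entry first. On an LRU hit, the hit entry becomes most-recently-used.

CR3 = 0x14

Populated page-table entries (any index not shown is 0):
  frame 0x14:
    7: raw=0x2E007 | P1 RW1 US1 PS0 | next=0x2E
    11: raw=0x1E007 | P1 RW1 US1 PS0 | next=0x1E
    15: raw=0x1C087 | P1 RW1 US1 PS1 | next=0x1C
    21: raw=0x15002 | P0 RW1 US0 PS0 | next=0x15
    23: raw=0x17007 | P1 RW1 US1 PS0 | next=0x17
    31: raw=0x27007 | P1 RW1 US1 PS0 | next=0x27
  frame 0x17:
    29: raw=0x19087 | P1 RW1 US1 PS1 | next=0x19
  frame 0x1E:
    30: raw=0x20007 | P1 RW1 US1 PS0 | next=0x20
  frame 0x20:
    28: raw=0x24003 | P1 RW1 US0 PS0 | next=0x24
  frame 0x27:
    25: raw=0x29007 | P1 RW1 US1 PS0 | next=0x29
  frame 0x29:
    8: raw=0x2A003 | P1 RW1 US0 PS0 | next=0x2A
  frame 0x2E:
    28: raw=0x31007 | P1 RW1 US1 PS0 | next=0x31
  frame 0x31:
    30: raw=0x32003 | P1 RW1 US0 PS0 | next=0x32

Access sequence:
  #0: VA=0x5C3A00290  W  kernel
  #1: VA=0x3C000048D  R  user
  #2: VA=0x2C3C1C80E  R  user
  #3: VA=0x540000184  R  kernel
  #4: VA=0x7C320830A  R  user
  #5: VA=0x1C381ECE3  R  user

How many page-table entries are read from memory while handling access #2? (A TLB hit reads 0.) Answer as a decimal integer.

Walk each access:
#0 VA=0x5C3A00290 (w,kernel):
  lvl0: tbl 0x14, slot 23 ⇒ 0x17007 (P1/RW1/US1/PS0)
  lvl1: tbl 0x17, slot 29 ⇒ 0x19087 (P1/RW1/US1/PS1)
  ✓ 0x19290 (huge @L1)  — 2 lookups
#1 VA=0x3C000048D (r,user):
  lvl0: tbl 0x14, slot 15 ⇒ 0x1C087 (P1/RW1/US1/PS1)
  ✓ 0x1C48D (huge @L0)  — 1 lookups
#2 VA=0x2C3C1C80E (r,user):
  lvl0: tbl 0x14, slot 11 ⇒ 0x1E007 (P1/RW1/US1/PS0)
  lvl1: tbl 0x1E, slot 30 ⇒ 0x20007 (P1/RW1/US1/PS0)
  lvl2: tbl 0x20, slot 28 ⇒ 0x24003 (P1/RW1/US0/PS0)
  ✗ PROTECTION_VIOLATION  [3 reads]
#3 VA=0x540000184 (r,kernel):
  lvl0: tbl 0x14, slot 21 ⇒ 0x15002 (P0/RW1/US0/PS0)
  ✗ PAGE_NOT_PRESENT  [1 reads]
#4 VA=0x7C320830A (r,user):
  lvl0: tbl 0x14, slot 31 ⇒ 0x27007 (P1/RW1/US1/PS0)
  lvl1: tbl 0x27, slot 25 ⇒ 0x29007 (P1/RW1/US1/PS0)
  lvl2: tbl 0x29, slot 8 ⇒ 0x2A003 (P1/RW1/US0/PS0)
  ✗ PROTECTION_VIOLATION  [3 reads]
#5 VA=0x1C381ECE3 (r,user):
  lvl0: tbl 0x14, slot 7 ⇒ 0x2E007 (P1/RW1/US1/PS0)
  lvl1: tbl 0x2E, slot 28 ⇒ 0x31007 (P1/RW1/US1/PS0)
  lvl2: tbl 0x31, slot 30 ⇒ 0x32003 (P1/RW1/US0/PS0)
  ✗ PROTECTION_VIOLATION  [3 reads]

Entries read for #2: 3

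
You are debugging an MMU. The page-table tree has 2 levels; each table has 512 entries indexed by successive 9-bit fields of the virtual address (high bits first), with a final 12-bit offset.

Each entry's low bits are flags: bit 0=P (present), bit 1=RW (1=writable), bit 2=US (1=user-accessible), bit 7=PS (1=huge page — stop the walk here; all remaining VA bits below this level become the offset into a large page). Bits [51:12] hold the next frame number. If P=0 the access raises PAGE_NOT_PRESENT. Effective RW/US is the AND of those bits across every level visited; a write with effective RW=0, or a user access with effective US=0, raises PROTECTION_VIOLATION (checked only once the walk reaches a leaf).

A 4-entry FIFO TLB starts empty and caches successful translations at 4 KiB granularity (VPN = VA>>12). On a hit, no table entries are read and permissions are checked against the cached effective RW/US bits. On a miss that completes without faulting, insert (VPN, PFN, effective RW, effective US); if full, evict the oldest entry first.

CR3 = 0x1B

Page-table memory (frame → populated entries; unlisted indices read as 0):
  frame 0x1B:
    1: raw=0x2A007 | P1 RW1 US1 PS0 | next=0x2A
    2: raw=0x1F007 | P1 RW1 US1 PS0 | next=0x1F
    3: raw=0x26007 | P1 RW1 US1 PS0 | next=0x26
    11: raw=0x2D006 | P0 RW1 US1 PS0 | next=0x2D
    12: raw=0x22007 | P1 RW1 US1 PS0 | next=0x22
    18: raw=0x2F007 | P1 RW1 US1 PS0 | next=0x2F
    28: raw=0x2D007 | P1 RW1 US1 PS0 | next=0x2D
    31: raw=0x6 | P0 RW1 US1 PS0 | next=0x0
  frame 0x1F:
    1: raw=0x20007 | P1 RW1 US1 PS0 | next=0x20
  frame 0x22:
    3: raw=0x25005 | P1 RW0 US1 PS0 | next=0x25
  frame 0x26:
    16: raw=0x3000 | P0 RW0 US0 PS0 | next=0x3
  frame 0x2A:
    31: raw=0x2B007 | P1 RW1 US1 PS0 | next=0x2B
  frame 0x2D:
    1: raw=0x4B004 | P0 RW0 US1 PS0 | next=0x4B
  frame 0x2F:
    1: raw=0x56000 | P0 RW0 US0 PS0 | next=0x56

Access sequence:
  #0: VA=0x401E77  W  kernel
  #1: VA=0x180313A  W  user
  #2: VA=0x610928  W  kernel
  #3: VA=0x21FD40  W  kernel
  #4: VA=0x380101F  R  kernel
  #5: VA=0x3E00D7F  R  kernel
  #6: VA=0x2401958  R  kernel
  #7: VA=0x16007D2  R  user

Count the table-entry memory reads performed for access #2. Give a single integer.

Trace:
#0 VA=0x401E77 (w,kernel):
  L0: frame=0x1B idx=2 entry=0x1F007 [P=1 RW=1 US=1 PS=0]
  L1: frame=0x1F idx=1 entry=0x20007 [P=1 RW=1 US=1 PS=0]
  → PA=0x20E77  (2 entries read)
#1 VA=0x180313A (w,user):
  L0: frame=0x1B idx=12 entry=0x22007 [P=1 RW=1 US=1 PS=0]
  L1: frame=0x22 idx=3 entry=0x25005 [P=1 RW=0 US=1 PS=0]
  ✗ PROTECTION_VIOLATION  [2 reads]
#2 VA=0x610928 (w,kernel):
  L0: frame=0x1B idx=3 entry=0x26007 [P=1 RW=1 US=1 PS=0]
  L1: frame=0x26 idx=16 entry=0x3000 [P=0 RW=0 US=0 PS=0]
  ✗ PAGE_NOT_PRESENT  [2 reads]
#3 VA=0x21FD40 (w,kernel):
  L0: frame=0x1B idx=1 entry=0x2A007 [P=1 RW=1 US=1 PS=0]
  L1: frame=0x2A idx=31 entry=0x2B007 [P=1 RW=1 US=1 PS=0]
  → PA=0x2BD40  (2 entries read)
#4 VA=0x380101F (r,kernel):
  L0: frame=0x1B idx=28 entry=0x2D007 [P=1 RW=1 US=1 PS=0]
  L1: frame=0x2D idx=1 entry=0x4B004 [P=0 RW=0 US=1 PS=0]
  ✗ PAGE_NOT_PRESENT  [2 reads]
#5 VA=0x3E00D7F (r,kernel):
  L0: frame=0x1B idx=31 entry=0x6 [P=0 RW=1 US=1 PS=0]
  ✗ PAGE_NOT_PRESENT  [1 reads]
#6 VA=0x2401958 (r,kernel):
  L0: frame=0x1B idx=18 entry=0x2F007 [P=1 RW=1 US=1 PS=0]
  L1: frame=0x2F idx=1 entry=0x56000 [P=0 RW=0 US=0 PS=0]
  ✗ PAGE_NOT_PRESENT  [2 reads]
#7 VA=0x16007D2 (r,user):
  L0: frame=0x1B idx=11 entry=0x2D006 [P=0 RW=1 US=1 PS=0]
  ✗ PAGE_NOT_PRESENT  [1 reads]

Entries read for #2: 2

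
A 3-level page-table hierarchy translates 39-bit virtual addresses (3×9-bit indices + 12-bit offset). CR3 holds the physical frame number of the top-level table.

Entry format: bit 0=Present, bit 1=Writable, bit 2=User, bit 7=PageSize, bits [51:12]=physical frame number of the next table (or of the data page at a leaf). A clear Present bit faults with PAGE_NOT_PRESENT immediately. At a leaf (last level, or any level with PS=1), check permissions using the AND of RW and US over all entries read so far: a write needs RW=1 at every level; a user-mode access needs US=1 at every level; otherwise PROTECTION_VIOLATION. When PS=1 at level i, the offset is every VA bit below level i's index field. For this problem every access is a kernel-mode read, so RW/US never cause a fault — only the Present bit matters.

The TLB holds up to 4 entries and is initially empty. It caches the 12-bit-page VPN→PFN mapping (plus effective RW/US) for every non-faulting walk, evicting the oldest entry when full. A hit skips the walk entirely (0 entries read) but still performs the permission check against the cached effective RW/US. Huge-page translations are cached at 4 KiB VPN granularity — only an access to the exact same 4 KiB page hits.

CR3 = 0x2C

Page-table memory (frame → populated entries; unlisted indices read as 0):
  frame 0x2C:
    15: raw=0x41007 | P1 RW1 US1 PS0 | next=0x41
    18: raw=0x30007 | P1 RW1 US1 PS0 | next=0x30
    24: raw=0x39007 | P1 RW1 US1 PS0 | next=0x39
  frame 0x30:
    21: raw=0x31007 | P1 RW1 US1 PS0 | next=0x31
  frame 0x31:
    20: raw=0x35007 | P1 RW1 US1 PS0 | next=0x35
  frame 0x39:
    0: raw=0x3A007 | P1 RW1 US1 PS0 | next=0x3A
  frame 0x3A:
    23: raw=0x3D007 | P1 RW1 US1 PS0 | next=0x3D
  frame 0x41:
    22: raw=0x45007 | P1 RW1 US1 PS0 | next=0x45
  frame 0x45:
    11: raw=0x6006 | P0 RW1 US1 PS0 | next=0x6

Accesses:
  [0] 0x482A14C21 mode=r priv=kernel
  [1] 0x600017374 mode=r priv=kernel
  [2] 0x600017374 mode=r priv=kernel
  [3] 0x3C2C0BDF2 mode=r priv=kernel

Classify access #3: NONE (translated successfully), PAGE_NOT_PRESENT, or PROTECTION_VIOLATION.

Walk each access:
#0 VA=0x482A14C21 (r,kernel):
  L0: frame=0x2C idx=18 entry=0x30007 [P=1 RW=1 US=1 PS=0]
  L1: frame=0x30 idx=21 entry=0x31007 [P=1 RW=1 US=1 PS=0]
  L2: frame=0x31 idx=20 entry=0x35007 [P=1 RW=1 US=1 PS=0]
  ✓ 0x35C21  — 3 lookups
#1 VA=0x600017374 (r,kernel):
  L0: frame=0x2C idx=24 entry=0x39007 [P=1 RW=1 US=1 PS=0]
  L1: frame=0x39 idx=0 entry=0x3A007 [P=1 RW=1 US=1 PS=0]
  L2: frame=0x3A idx=23 entry=0x3D007 [P=1 RW=1 US=1 PS=0]
  ✓ 0x3D374  — 3 lookups
#2 VA=0x600017374 (r,kernel):
  TLB hit vpn=0x600017 → PA=0x3D374
#3 VA=0x3C2C0BDF2 (r,kernel):
  L0: frame=0x2C idx=15 entry=0x41007 [P=1 RW=1 US=1 PS=0]
  L1: frame=0x41 idx=22 entry=0x45007 [P=1 RW=1 US=1 PS=0]
  L2: frame=0x45 idx=11 entry=0x6006 [P=0 RW=1 US=1 PS=0]
  ⇒ fault: PAGE_NOT_PRESENT  — 3 lookups

Access #3 fault: PAGE_NOT_PRESENT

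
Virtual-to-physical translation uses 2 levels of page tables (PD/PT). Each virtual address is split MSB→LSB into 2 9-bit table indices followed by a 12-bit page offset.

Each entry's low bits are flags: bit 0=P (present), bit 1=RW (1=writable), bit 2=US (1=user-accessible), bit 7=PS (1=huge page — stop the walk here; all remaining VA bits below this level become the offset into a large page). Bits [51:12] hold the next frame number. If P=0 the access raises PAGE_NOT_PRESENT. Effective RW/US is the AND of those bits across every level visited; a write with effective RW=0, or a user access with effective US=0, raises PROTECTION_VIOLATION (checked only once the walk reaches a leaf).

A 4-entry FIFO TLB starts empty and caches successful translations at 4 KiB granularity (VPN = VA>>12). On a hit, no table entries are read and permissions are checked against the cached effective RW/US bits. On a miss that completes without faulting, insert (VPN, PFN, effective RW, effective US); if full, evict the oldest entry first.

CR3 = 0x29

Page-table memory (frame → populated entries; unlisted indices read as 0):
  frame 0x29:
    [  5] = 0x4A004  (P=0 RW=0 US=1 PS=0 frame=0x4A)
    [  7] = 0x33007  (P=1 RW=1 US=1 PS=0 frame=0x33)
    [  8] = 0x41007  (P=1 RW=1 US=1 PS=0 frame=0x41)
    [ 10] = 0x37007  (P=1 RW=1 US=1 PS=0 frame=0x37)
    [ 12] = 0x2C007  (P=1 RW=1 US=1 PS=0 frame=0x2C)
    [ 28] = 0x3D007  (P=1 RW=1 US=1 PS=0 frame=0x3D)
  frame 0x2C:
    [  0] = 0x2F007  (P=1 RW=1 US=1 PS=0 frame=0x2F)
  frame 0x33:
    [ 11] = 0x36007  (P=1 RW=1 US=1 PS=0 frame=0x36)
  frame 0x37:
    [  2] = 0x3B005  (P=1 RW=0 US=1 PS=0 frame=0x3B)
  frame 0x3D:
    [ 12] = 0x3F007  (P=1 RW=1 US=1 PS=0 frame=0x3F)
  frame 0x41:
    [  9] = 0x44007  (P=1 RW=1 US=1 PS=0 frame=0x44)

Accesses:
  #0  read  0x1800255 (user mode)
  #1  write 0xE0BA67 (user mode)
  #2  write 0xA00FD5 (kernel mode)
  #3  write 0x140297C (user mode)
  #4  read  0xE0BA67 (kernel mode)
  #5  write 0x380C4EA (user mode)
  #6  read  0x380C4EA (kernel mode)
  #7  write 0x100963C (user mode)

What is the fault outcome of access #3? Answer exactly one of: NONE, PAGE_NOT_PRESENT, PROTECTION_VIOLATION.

Per-access translation:
#0 VA=0x1800255 (r,user):
  lvl0: tbl 0x29, slot 12 ⇒ 0x2C007 (P1/RW1/US1/PS0)
  lvl1: tbl 0x2C, slot 0 ⇒ 0x2F007 (P1/RW1/US1/PS0)
  ⇒ phys 0x2F255  [2 reads]
#1 VA=0xE0BA67 (w,user):
  lvl0: tbl 0x29, slot 7 ⇒ 0x33007 (P1/RW1/US1/PS0)
  lvl1: tbl 0x33, slot 11 ⇒ 0x36007 (P1/RW1/US1/PS0)
  ⇒ phys 0x36A67  [2 reads]
#2 VA=0xA00FD5 (w,kernel):
  lvl0: tbl 0x29, slot 5 ⇒ 0x4A004 (P0/RW0/US1/PS0)
  → PAGE_NOT_PRESENT  (1 entries read)
#3 VA=0x140297C (w,user):
  lvl0: tbl 0x29, slot 10 ⇒ 0x37007 (P1/RW1/US1/PS0)
  lvl1: tbl 0x37, slot 2 ⇒ 0x3B005 (P1/RW0/US1/PS0)
  → PROTECTION_VIOLATION  (2 entries read)
#4 VA=0xE0BA67 (r,kernel):
  TLB hit vpn=0xE0B → PA=0x36A67
#5 VA=0x380C4EA (w,user):
  lvl0: tbl 0x29, slot 28 ⇒ 0x3D007 (P1/RW1/US1/PS0)
  lvl1: tbl 0x3D, slot 12 ⇒ 0x3F007 (P1/RW1/US1/PS0)
  ⇒ phys 0x3F4EA  [2 reads]
#6 VA=0x380C4EA (r,kernel):
  TLB hit vpn=0x380C → PA=0x3F4EA
#7 VA=0x100963C (w,user):
  lvl0: tbl 0x29, slot 8 ⇒ 0x41007 (P1/RW1/US1/PS0)
  lvl1: tbl 0x41, slot 9 ⇒ 0x44007 (P1/RW1/US1/PS0)
  ⇒ phys 0x4463C  [2 reads]

Access #3 fault: PROTECTION_VIOLATION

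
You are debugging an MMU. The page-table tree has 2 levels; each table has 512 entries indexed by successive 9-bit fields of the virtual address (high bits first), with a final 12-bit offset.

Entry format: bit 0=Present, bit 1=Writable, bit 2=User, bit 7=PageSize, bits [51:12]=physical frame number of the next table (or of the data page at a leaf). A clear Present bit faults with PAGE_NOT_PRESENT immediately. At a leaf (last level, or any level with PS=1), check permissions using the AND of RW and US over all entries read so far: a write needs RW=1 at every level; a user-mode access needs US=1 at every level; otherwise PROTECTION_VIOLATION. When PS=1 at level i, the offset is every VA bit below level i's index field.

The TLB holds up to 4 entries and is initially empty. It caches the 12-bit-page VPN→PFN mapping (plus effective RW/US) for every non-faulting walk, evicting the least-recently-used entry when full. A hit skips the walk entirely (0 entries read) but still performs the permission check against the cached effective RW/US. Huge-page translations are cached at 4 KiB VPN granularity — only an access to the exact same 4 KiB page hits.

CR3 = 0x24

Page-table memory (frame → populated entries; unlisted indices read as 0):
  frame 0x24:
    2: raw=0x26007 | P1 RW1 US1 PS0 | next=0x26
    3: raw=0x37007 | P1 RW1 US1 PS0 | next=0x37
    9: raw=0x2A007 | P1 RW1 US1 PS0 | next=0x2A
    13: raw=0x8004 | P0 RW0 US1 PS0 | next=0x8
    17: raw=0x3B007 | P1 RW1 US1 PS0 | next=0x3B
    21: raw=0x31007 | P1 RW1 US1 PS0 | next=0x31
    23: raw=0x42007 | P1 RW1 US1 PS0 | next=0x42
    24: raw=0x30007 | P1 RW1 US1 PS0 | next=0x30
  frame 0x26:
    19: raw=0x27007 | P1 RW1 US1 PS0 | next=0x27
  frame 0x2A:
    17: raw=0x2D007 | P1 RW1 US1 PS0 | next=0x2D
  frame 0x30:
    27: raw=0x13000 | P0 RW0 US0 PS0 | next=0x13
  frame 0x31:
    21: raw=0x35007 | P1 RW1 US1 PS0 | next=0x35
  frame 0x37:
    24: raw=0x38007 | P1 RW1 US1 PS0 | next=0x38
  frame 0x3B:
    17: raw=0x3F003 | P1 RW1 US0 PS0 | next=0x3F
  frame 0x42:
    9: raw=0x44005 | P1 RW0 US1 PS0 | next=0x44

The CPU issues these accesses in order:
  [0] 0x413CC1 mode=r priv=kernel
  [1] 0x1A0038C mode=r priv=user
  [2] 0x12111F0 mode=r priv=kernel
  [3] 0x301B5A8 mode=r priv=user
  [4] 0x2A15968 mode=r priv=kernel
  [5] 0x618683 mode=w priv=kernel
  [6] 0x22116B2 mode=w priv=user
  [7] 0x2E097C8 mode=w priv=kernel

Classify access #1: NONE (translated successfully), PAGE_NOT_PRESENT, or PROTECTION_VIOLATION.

Walk each access:
#0 VA=0x413CC1 (r,kernel):
  [0] read 0x24 idx=2: raw=0x26007 flags P=1 W=1 U=1 S=0
  [1] read 0x26 idx=19: raw=0x27007 flags P=1 W=1 U=1 S=0
  → PA=0x27CC1  (2 entries read)
#1 VA=0x1A0038C (r,user):
  [0] read 0x24 idx=13: raw=0x8004 flags P=0 W=0 U=1 S=0
  → PAGE_NOT_PRESENT  (1 entries read)
#2 VA=0x12111F0 (r,kernel):
  [0] read 0x24 idx=9: raw=0x2A007 flags P=1 W=1 U=1 S=0
  [1] read 0x2A idx=17: raw=0x2D007 flags P=1 W=1 U=1 S=0
  → PA=0x2D1F0  (2 entries read)
#3 VA=0x301B5A8 (r,user):
  [0] read 0x24 idx=24: raw=0x30007 flags P=1 W=1 U=1 S=0
  [1] read 0x30 idx=27: raw=0x13000 flags P=0 W=0 U=0 S=0
  → PAGE_NOT_PRESENT  (2 entries read)
#4 VA=0x2A15968 (r,kernel):
  [0] read 0x24 idx=21: raw=0x31007 flags P=1 W=1 U=1 S=0
  [1] read 0x31 idx=21: raw=0x35007 flags P=1 W=1 U=1 S=0
  → PA=0x35968  (2 entries read)
#5 VA=0x618683 (w,kernel):
  [0] read 0x24 idx=3: raw=0x37007 flags P=1 W=1 U=1 S=0
  [1] read 0x37 idx=24: raw=0x38007 flags P=1 W=1 U=1 S=0
  → PA=0x38683  (2 entries read)
#6 VA=0x22116B2 (w,user):
  [0] read 0x24 idx=17: raw=0x3B007 flags P=1 W=1 U=1 S=0
  [1] read 0x3B idx=17: raw=0x3F003 flags P=1 W=1 U=0 S=0
  → PROTECTION_VIOLATION  (2 entries read)
#7 VA=0x2E097C8 (w,kernel):
  [0] read 0x24 idx=23: raw=0x42007 flags P=1 W=1 U=1 S=0
  [1] read 0x42 idx=9: raw=0x44005 flags P=1 W=0 U=1 S=0
  → PROTECTION_VIOLATION  (2 entries read)

Access #1 fault: PAGE_NOT_PRESENT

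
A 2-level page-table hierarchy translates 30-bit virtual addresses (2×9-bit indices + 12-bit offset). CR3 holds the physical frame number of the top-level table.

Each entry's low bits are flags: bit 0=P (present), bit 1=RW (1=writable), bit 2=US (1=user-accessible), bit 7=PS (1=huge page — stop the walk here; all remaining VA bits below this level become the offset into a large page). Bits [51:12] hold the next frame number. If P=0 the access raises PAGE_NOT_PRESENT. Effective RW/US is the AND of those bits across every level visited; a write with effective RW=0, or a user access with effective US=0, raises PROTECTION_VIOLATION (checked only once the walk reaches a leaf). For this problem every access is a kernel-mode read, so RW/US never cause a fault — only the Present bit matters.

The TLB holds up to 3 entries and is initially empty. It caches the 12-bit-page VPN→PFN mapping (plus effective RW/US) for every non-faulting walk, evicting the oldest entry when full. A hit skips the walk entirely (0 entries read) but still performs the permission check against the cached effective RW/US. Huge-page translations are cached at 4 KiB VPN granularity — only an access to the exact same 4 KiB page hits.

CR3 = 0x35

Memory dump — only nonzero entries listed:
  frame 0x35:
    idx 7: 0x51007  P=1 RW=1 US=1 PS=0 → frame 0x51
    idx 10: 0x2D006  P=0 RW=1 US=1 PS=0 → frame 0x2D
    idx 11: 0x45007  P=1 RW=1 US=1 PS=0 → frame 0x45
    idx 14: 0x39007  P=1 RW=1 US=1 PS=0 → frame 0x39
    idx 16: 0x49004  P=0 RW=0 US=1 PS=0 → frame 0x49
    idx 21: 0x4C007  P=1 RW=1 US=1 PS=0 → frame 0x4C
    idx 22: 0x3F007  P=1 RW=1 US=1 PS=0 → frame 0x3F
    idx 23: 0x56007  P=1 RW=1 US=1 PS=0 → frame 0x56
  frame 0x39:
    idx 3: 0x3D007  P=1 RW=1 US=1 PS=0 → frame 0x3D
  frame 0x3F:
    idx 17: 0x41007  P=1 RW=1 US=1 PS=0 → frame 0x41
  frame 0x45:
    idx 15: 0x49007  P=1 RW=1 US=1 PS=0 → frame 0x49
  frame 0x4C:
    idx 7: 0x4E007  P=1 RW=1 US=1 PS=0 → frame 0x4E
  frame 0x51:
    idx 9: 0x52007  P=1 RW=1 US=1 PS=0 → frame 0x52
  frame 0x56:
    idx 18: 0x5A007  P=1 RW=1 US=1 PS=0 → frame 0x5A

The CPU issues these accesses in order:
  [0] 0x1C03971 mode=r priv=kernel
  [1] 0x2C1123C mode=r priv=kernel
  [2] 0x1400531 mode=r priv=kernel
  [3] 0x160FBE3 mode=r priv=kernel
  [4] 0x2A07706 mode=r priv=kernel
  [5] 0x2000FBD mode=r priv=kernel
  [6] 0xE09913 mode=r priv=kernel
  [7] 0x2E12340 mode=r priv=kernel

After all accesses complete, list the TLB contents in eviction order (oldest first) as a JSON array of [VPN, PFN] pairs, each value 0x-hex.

Trace:
#0 VA=0x1C03971 (r,kernel):
  L0: frame=0x35 idx=14 entry=0x39007 [P=1 RW=1 US=1 PS=0]
  L1: frame=0x39 idx=3 entry=0x3D007 [P=1 RW=1 US=1 PS=0]
  ✓ 0x3D971  — 2 lookups
#1 VA=0x2C1123C (r,kernel):
  L0: frame=0x35 idx=22 entry=0x3F007 [P=1 RW=1 US=1 PS=0]
  L1: frame=0x3F idx=17 entry=0x41007 [P=1 RW=1 US=1 PS=0]
  ✓ 0x4123C  — 2 lookups
#2 VA=0x1400531 (r,kernel):
  L0: frame=0x35 idx=10 entry=0x2D006 [P=0 RW=1 US=1 PS=0]
  ✗ PAGE_NOT_PRESENT  [1 reads]
#3 VA=0x160FBE3 (r,kernel):
  L0: frame=0x35 idx=11 entry=0x45007 [P=1 RW=1 US=1 PS=0]
  L1: frame=0x45 idx=15 entry=0x49007 [P=1 RW=1 US=1 PS=0]
  ✓ 0x49BE3  — 2 lookups
#4 VA=0x2A07706 (r,kernel):
  L0: frame=0x35 idx=21 entry=0x4C007 [P=1 RW=1 US=1 PS=0]
  L1: frame=0x4C idx=7 entry=0x4E007 [P=1 RW=1 US=1 PS=0]
  ✓ 0x4E706  — 2 lookups
#5 VA=0x2000FBD (r,kernel):
  L0: frame=0x35 idx=16 entry=0x49004 [P=0 RW=0 US=1 PS=0]
  ✗ PAGE_NOT_PRESENT  [1 reads]
#6 VA=0xE09913 (r,kernel):
  L0: frame=0x35 idx=7 entry=0x51007 [P=1 RW=1 US=1 PS=0]
  L1: frame=0x51 idx=9 entry=0x52007 [P=1 RW=1 US=1 PS=0]
  ✓ 0x52913  — 2 lookups
#7 VA=0x2E12340 (r,kernel):
  L0: frame=0x35 idx=23 entry=0x56007 [P=1 RW=1 US=1 PS=0]
  L1: frame=0x56 idx=18 entry=0x5A007 [P=1 RW=1 US=1 PS=0]
  ✓ 0x5A340  — 2 lookups

TLB: [["0x2A07", "0x4E"], ["0xE09", "0x52"], ["0x2E12", "0x5A"]]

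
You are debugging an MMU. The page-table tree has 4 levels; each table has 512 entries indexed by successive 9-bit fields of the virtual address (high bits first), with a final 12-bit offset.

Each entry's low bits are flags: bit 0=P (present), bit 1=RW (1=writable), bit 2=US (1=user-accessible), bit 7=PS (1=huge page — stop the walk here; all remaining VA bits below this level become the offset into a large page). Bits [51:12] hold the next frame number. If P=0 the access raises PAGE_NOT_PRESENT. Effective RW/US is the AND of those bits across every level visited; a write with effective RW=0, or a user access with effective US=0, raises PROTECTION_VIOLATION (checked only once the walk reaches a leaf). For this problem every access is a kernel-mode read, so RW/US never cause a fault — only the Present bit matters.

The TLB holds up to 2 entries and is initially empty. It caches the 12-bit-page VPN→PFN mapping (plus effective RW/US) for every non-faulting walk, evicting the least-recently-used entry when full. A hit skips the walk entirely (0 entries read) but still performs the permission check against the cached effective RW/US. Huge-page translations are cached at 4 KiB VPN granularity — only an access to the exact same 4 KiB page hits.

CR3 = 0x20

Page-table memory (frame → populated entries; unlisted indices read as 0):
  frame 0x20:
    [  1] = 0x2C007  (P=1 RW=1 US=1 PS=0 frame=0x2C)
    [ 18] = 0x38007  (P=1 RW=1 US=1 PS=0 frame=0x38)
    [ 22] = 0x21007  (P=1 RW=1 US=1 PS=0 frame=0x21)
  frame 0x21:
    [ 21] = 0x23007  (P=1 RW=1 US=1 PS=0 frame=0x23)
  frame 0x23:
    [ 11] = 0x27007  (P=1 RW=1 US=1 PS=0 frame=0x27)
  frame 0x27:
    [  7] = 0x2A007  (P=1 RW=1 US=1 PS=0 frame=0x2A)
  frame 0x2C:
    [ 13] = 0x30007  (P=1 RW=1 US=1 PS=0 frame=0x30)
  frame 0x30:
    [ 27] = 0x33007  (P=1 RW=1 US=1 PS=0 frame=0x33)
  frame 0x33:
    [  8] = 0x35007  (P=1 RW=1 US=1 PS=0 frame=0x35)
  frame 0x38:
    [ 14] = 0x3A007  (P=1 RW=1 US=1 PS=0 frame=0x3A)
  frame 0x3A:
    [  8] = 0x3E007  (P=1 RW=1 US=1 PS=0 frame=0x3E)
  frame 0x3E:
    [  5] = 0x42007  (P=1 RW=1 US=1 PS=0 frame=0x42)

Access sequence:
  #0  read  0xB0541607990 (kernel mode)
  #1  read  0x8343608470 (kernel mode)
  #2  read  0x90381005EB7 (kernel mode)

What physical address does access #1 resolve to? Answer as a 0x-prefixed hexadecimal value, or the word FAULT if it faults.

Per-access translation:
#0 VA=0xB0541607990 (r,kernel):
  [0] read 0x20 idx=22: raw=0x21007 flags P=1 W=1 U=1 S=0
  [1] read 0x21 idx=21: raw=0x23007 flags P=1 W=1 U=1 S=0
  [2] read 0x23 idx=11: raw=0x27007 flags P=1 W=1 U=1 S=0
  [3] read 0x27 idx=7: raw=0x2A007 flags P=1 W=1 U=1 S=0
  → PA=0x2A990  (4 entries read)
#1 VA=0x8343608470 (r,kernel):
  [0] read 0x20 idx=1: raw=0x2C007 flags P=1 W=1 U=1 S=0
  [1] read 0x2C idx=13: raw=0x30007 flags P=1 W=1 U=1 S=0
  [2] read 0x30 idx=27: raw=0x33007 flags P=1 W=1 U=1 S=0
  [3] read 0x33 idx=8: raw=0x35007 flags P=1 W=1 U=1 S=0
  → PA=0x35470  (4 entries read)
#2 VA=0x90381005EB7 (r,kernel):
  [0] read 0x20 idx=18: raw=0x38007 flags P=1 W=1 U=1 S=0
  [1] read 0x38 idx=14: raw=0x3A007 flags P=1 W=1 U=1 S=0
  [2] read 0x3A idx=8: raw=0x3E007 flags P=1 W=1 U=1 S=0
  [3] read 0x3E idx=5: raw=0x42007 flags P=1 W=1 U=1 S=0
  → PA=0x42EB7  (4 entries read)

Access #1 PA: 0x35470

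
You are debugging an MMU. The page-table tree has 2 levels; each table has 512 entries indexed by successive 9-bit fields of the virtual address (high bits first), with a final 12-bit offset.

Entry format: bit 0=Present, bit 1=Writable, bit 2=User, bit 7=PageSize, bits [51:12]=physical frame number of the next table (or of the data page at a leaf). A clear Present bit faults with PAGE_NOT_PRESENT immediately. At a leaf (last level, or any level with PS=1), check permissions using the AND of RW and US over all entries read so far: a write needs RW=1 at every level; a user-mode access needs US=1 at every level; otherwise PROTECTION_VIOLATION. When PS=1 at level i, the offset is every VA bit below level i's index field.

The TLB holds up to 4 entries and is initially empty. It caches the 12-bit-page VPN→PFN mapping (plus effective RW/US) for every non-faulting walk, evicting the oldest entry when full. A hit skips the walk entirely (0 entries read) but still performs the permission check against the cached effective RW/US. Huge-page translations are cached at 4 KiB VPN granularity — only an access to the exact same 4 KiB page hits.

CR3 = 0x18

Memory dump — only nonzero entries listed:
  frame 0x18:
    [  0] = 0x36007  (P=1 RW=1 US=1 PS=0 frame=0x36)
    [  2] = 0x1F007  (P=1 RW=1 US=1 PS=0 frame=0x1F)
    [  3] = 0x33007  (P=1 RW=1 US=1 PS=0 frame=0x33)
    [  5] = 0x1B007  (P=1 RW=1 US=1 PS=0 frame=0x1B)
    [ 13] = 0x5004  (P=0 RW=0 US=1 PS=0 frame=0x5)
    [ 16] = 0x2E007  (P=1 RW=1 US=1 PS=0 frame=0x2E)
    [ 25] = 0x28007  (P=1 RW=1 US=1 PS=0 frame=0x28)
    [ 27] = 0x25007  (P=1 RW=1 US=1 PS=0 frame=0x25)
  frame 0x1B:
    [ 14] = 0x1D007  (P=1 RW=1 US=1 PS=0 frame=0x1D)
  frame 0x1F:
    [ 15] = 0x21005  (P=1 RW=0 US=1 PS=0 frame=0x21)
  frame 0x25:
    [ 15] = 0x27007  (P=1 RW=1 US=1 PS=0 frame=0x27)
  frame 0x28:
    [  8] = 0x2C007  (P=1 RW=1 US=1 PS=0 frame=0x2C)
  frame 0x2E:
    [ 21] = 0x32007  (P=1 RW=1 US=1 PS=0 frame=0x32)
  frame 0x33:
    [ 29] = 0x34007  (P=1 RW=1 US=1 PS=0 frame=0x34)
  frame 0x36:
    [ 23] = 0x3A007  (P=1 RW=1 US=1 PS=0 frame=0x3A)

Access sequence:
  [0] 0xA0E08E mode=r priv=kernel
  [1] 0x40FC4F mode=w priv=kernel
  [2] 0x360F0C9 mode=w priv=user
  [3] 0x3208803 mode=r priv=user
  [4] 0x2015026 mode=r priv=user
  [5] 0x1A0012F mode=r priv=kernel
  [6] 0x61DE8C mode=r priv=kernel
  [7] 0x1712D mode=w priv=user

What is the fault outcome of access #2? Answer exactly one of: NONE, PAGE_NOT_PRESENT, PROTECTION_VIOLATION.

Trace:
#0 VA=0xA0E08E (r,kernel):
  [0] read 0x18 idx=5: raw=0x1B007 flags P=1 W=1 U=1 S=0
  [1] read 0x1B idx=14: raw=0x1D007 flags P=1 W=1 U=1 S=0
  → PA=0x1D08E  (2 entries read)
#1 VA=0x40FC4F (w,kernel):
  [0] read 0x18 idx=2: raw=0x1F007 flags P=1 W=1 U=1 S=0
  [1] read 0x1F idx=15: raw=0x21005 flags P=1 W=0 U=1 S=0
  ⇒ fault: PROTECTION_VIOLATION  — 2 lookups
#2 VA=0x360F0C9 (w,user):
  [0] read 0x18 idx=27: raw=0x25007 flags P=1 W=1 U=1 S=0
  [1] read 0x25 idx=15: raw=0x27007 flags P=1 W=1 U=1 S=0
  → PA=0x270C9  (2 entries read)
#3 VA=0x3208803 (r,user):
  [0] read 0x18 idx=25: raw=0x28007 flags P=1 W=1 U=1 S=0
  [1] read 0x28 idx=8: raw=0x2C007 flags P=1 W=1 U=1 S=0
  → PA=0x2C803  (2 entries read)
#4 VA=0x2015026 (r,user):
  [0] read 0x18 idx=16: raw=0x2E007 flags P=1 W=1 U=1 S=0
  [1] read 0x2E idx=21: raw=0x32007 flags P=1 W=1 U=1 S=0
  → PA=0x32026  (2 entries read)
#5 VA=0x1A0012F (r,kernel):
  [0] read 0x18 idx=13: raw=0x5004 flags P=0 W=0 U=1 S=0
  ⇒ fault: PAGE_NOT_PRESENT  — 1 lookups
#6 VA=0x61DE8C (r,kernel):
  [0] read 0x18 idx=3: raw=0x33007 flags P=1 W=1 U=1 S=0
  [1] read 0x33 idx=29: raw=0x34007 flags P=1 W=1 U=1 S=0
  → PA=0x34E8C  (2 entries read)
#7 VA=0x1712D (w,user):
  [0] read 0x18 idx=0: raw=0x36007 flags P=1 W=1 U=1 S=0
  [1] read 0x36 idx=23: raw=0x3A007 flags P=1 W=1 U=1 S=0
  → PA=0x3A12D  (2 entries read)

Access #2 fault: NONE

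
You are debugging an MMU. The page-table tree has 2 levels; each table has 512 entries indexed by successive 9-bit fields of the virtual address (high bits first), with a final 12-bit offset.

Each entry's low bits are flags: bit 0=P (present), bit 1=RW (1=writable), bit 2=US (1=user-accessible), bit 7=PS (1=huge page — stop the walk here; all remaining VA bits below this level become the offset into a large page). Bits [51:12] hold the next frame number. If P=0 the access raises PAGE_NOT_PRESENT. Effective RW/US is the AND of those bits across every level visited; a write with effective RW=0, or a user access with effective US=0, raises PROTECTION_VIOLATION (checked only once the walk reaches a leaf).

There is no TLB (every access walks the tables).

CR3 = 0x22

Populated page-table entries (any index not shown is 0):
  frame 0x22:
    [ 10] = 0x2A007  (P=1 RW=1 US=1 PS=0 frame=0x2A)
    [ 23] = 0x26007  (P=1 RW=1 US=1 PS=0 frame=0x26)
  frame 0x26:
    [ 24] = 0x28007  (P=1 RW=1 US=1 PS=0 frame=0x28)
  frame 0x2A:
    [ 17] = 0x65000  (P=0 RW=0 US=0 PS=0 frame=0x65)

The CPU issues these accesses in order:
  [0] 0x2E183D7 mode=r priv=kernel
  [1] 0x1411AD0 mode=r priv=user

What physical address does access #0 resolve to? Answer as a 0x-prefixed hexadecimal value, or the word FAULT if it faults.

Per-access translation:
#0 VA=0x2E183D7 (r,kernel):
  L0: frame=0x22 idx=23 entry=0x26007 [P=1 RW=1 US=1 PS=0]
  L1: frame=0x26 idx=24 entry=0x28007 [P=1 RW=1 US=1 PS=0]
  ✓ 0x283D7  — 2 lookups
#1 VA=0x1411AD0 (r,user):
  L0: frame=0x22 idx=10 entry=0x2A007 [P=1 RW=1 US=1 PS=0]
  L1: frame=0x2A idx=17 entry=0x65000 [P=0 RW=0 US=0 PS=0]
  ✗ PAGE_NOT_PRESENT  [2 reads]

Access #0 PA: 0x283D7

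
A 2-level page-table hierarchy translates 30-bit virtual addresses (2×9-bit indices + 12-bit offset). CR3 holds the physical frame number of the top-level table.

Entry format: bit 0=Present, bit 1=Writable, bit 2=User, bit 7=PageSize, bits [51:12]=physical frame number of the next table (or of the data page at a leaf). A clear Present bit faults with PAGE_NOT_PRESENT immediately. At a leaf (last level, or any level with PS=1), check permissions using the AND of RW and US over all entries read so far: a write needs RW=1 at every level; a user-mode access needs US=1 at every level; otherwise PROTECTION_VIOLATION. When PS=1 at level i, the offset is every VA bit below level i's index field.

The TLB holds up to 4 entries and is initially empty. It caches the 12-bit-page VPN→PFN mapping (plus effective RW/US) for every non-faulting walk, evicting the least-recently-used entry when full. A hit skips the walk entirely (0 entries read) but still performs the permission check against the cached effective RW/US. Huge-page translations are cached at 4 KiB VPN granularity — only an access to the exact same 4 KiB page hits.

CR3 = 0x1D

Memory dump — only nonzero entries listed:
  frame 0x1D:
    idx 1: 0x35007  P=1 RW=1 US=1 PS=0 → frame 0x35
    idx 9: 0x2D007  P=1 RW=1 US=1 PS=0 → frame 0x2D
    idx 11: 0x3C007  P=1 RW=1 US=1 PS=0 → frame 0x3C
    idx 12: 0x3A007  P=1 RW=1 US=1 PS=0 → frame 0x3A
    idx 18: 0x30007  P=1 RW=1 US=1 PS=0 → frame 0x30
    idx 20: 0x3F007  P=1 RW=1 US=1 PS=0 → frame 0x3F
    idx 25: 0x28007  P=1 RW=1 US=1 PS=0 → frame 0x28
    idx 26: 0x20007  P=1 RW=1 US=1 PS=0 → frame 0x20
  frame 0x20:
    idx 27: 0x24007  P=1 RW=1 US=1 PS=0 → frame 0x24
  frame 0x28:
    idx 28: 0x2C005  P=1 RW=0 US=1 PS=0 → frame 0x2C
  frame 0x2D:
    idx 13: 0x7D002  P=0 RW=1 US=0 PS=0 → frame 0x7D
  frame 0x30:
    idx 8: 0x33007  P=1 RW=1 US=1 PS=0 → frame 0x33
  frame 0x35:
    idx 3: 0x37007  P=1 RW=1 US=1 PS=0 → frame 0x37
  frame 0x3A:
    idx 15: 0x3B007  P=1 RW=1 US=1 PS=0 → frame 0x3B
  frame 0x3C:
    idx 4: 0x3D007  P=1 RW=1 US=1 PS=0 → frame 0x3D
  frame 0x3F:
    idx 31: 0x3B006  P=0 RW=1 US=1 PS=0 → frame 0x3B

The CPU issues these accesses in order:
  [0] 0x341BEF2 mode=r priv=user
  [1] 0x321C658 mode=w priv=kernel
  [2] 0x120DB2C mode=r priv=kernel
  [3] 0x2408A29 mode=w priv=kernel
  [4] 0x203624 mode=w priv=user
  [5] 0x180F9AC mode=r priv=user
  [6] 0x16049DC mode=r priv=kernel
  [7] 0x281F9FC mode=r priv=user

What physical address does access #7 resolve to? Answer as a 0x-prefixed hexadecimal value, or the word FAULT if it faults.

Walk each access:
#0 VA=0x341BEF2 (r,user):
  L0: frame=0x1D idx=26 entry=0x20007 [P=1 RW=1 US=1 PS=0]
  L1: frame=0x20 idx=27 entry=0x24007 [P=1 RW=1 US=1 PS=0]
  ✓ 0x24EF2  — 2 lookups
#1 VA=0x321C658 (w,kernel):
  L0: frame=0x1D idx=25 entry=0x28007 [P=1 RW=1 US=1 PS=0]
  L1: frame=0x28 idx=28 entry=0x2C005 [P=1 RW=0 US=1 PS=0]
  → PROTECTION_VIOLATION  (2 entries read)
#2 VA=0x120DB2C (r,kernel):
  L0: frame=0x1D idx=9 entry=0x2D007 [P=1 RW=1 US=1 PS=0]
  L1: frame=0x2D idx=13 entry=0x7D002 [P=0 RW=1 US=0 PS=0]
  → PAGE_NOT_PRESENT  (2 entries read)
#3 VA=0x2408A29 (w,kernel):
  L0: frame=0x1D idx=18 entry=0x30007 [P=1 RW=1 US=1 PS=0]
  L1: frame=0x30 idx=8 entry=0x33007 [P=1 RW=1 US=1 PS=0]
  ✓ 0x33A29  — 2 lookups
#4 VA=0x203624 (w,user):
  L0: frame=0x1D idx=1 entry=0x35007 [P=1 RW=1 US=1 PS=0]
  L1: frame=0x35 idx=3 entry=0x37007 [P=1 RW=1 US=1 PS=0]
  ✓ 0x37624  — 2 lookups
#5 VA=0x180F9AC (r,user):
  L0: frame=0x1D idx=12 entry=0x3A007 [P=1 RW=1 US=1 PS=0]
  L1: frame=0x3A idx=15 entry=0x3B007 [P=1 RW=1 US=1 PS=0]
  ✓ 0x3B9AC  — 2 lookups
#6 VA=0x16049DC (r,kernel):
  L0: frame=0x1D idx=11 entry=0x3C007 [P=1 RW=1 US=1 PS=0]
  L1: frame=0x3C idx=4 entry=0x3D007 [P=1 RW=1 US=1 PS=0]
  ✓ 0x3D9DC  — 2 lookups
#7 VA=0x281F9FC (r,user):
  L0: frame=0x1D idx=20 entry=0x3F007 [P=1 RW=1 US=1 PS=0]
  L1: frame=0x3F idx=31 entry=0x3B006 [P=0 RW=1 US=1 PS=0]
  → PAGE_NOT_PRESENT  (2 entries read)

Access #7 PA: FAULT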